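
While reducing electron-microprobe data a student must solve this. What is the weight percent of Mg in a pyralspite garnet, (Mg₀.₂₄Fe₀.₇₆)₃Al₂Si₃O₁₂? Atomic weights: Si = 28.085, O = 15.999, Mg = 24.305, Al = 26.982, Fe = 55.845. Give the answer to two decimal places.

Molar mass of (Mg₀.₂₄Fe₀.₇₆)₃Al₂Si₃O₁₂: 0.72×24.305 + 2.28×55.845 + 2×26.982 + 3×28.085 + 12×15.999 = 475.033 g/mol.
Mass of Mg per formula unit: 0.72 × 24.305 = 17.500 g.
Weight fraction Mg = 17.500 / 475.033 = 0.0368.

3.68 mass %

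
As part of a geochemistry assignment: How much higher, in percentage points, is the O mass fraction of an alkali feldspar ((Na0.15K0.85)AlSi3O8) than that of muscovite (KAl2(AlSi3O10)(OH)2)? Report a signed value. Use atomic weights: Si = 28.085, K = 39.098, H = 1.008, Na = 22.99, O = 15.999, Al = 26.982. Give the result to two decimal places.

-1.81 percentage points

M((Na0.15K0.85)AlSi3O8) = 275.911 g/mol, so wt% O = 127.992/275.911 × 100 = 46.39%.
M(KAl2(AlSi3O10)(OH)2) = 398.303 g/mol, so wt% O = 191.988/398.303 × 100 = 48.20%.
46.39 − 48.20 = -1.81 pp.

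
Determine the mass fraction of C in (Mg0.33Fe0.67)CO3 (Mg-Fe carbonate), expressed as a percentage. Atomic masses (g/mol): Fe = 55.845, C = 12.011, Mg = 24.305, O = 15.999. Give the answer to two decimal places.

11.39 mass %

Formula mass = 0.33·24.305 + 0.67·55.845 + 1·12.011 + 3·15.999 = 105.445 g/mol, of which 12.011 g is C.
So C makes up 12.011/105.445 = 0.1139 of the mass, i.e. 11.39%.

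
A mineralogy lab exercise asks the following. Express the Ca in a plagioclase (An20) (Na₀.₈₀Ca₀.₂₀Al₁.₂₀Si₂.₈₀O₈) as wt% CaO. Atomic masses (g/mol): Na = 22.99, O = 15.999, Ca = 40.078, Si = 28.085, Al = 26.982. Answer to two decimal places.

4.23 wt%

Molar mass of Na₀.₈₀Ca₀.₂₀Al₁.₂₀Si₂.₈₀O₈ = 0.80×22.99 + 0.20×40.078 + 1.20×26.982 + 2.80×28.085 + 8×15.999 = 265.416 g/mol.
Each formula unit contains 0.20 Ca, equivalent to 0.20/1 = 0.2000 mol CaO.
M(CaO) = 1×40.078 + 1×15.999 = 56.077 g/mol.
Mass of CaO per formula unit = 0.2000 × 56.077 = 11.215 g.
CaO wt% = 11.215 / 265.416 × 100 = 4.23%.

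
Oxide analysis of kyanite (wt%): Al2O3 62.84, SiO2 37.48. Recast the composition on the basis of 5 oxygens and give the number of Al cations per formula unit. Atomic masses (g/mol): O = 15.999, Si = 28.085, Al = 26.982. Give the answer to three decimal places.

Al2O3: 62.84/101.961 = 0.61631 mol → 1.23262 mol Al, 1.84893 mol O.
SiO2: 37.48/60.083 = 0.62380 mol → 0.62380 mol Si, 1.24760 mol O.
Total oxygen = 3.09653 mol. Normalization factor = 5/3.09653 = 1.61471.
Al per 5 O = 1.23262 × 1.61471 = 1.990.

1.990 Al apfu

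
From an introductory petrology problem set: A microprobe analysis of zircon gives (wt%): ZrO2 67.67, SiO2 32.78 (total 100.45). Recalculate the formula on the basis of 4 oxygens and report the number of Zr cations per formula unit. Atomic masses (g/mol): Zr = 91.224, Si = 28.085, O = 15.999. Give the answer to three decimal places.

ZrO2: 67.67/123.222 = 0.54917 mol → 0.54917 mol Zr, 1.09834 mol O.
SiO2: 32.78/60.083 = 0.54558 mol → 0.54558 mol Si, 1.09116 mol O.
Total oxygen = 2.18950 mol. Normalization factor = 4/2.18950 = 1.82690.
Zr per 4 O = 0.54917 × 1.82690 = 1.003.

1.003 Zr apfu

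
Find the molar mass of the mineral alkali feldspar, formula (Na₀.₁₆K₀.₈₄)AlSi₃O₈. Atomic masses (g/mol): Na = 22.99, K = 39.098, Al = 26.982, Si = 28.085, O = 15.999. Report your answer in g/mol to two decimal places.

275.75 g/mol

The formula mass is the sum 0.16×22.99 + 0.84×39.098 + 1×26.982 + 3×28.085 + 8×15.999.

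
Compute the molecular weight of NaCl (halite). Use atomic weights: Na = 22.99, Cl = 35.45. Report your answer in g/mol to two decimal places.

58.44 g/mol

The formula mass is the sum 1*22.99 + 1*35.45.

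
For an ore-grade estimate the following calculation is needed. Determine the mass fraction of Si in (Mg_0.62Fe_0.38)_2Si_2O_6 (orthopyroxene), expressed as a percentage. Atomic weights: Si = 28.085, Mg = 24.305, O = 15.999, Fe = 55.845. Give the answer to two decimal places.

Formula mass = 1.24·24.305 + 0.76·55.845 + 2·28.085 + 6·15.999 = 224.744 g/mol, of which 56.170 g is Si.
So Si makes up 56.170/224.744 = 0.2499 of the mass, i.e. 24.99%.

24.99 weight percent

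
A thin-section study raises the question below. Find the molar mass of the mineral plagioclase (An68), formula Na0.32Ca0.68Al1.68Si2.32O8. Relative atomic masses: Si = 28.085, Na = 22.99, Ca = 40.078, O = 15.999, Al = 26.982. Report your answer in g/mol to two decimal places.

273.09 g/mol

The formula mass is the sum 0.32×22.99 + 0.68×40.078 + 1.68×26.982 + 2.32×28.085 + 8×15.999.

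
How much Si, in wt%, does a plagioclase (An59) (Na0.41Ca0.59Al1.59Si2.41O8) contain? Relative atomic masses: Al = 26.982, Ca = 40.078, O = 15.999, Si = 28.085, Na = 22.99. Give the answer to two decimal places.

Molar mass of Na0.41Ca0.59Al1.59Si2.41O8: 0.41·22.99 + 0.59·40.078 + 1.59·26.982 + 2.41·28.085 + 8·15.999 = 271.650 g/mol.
Mass of Si per formula unit: 2.41 × 28.085 = 67.685 g.
Weight fraction Si = 67.685 / 271.650 = 0.2492.

24.92 wt%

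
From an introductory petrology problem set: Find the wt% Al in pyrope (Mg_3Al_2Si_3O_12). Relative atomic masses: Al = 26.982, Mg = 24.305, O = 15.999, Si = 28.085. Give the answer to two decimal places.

13.39 weight percent

Formula mass = 3*24.305 + 2*26.982 + 3*28.085 + 12*15.999 = 403.122 g/mol, of which 53.964 g is Al.
So Al makes up 53.964/403.122 = 0.1339 of the mass, i.e. 13.39%.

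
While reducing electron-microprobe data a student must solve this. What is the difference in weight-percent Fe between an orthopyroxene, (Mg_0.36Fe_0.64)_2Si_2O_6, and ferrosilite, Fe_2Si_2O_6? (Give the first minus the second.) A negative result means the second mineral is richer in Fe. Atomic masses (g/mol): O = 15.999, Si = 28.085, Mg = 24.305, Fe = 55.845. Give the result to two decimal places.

Fe in (Mg_0.36Fe_0.64)_2Si_2O_6: molar mass 241.145 g/mol; 1.28×55.845 = 71.482 g → 29.64 wt%.
Fe in Fe_2Si_2O_6: molar mass 263.854 g/mol; 2×55.845 = 111.690 g → 42.33 wt%.
Difference = 29.64 − 42.33 = -12.69 percentage points.

-12.69 percentage points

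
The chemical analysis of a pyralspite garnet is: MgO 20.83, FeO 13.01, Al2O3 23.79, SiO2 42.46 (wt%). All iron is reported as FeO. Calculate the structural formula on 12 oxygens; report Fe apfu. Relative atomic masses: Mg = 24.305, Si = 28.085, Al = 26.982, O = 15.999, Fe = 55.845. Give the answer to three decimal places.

20.83 wt% MgO ÷ 40.304 g/mol = 0.51682 mol, giving 0.51682 Mg and 0.51682 O.
13.01 wt% FeO ÷ 71.844 g/mol = 0.18109 mol, giving 0.18109 Fe and 0.18109 O.
23.79 wt% Al2O3 ÷ 101.961 g/mol = 0.23332 mol, giving 0.46664 Al and 0.69996 O.
42.46 wt% SiO2 ÷ 60.083 g/mol = 0.70669 mol, giving 0.70669 Si and 1.41338 O.
Oxygen sums to 2.81125; scaling by 12/2.81125 = 4.26856 puts the formula on 12 O.
Fe: 0.18109 × 4.26856 = 0.773 atoms per formula unit.

0.773 Fe apfu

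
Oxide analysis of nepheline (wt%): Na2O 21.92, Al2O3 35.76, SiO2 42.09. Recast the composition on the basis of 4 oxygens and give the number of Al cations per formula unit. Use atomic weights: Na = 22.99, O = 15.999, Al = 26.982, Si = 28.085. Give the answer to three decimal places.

1.000 Al apfu

Na2O: 21.92/61.979 = 0.35367 mol → 0.70734 mol Na, 0.35367 mol O.
Al2O3: 35.76/101.961 = 0.35072 mol → 0.70144 mol Al, 1.05216 mol O.
SiO2: 42.09/60.083 = 0.70053 mol → 0.70053 mol Si, 1.40106 mol O.
Total oxygen = 2.80689 mol. Normalization factor = 4/2.80689 = 1.42506.
Al per 4 O = 0.70144 × 1.42506 = 1.000.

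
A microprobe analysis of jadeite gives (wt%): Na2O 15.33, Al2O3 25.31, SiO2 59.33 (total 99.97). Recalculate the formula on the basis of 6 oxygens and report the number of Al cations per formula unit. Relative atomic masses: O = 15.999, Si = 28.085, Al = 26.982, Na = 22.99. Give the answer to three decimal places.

Na2O (M=61.979): mol = 0.24734; Na = 0.49468, O = 0.24734.
Al2O3 (M=101.961): mol = 0.24823; Al = 0.49646, O = 0.74469.
SiO2 (M=60.083): mol = 0.98747; Si = 0.98747, O = 1.97494.
ΣO = 2.96697; factor = 6/ΣO = 2.02227.
Al apfu = 0.49646 × 2.02227 = 1.004.

1.004 Al apfu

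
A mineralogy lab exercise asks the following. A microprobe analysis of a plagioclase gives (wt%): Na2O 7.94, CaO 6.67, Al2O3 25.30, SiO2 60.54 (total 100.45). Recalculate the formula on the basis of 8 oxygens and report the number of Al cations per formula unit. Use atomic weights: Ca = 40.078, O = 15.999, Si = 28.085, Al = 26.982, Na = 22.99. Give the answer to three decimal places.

1.320 Al apfu

Na2O (M=61.979): mol = 0.12811; Na = 0.25622, O = 0.12811.
CaO (M=56.077): mol = 0.11894; Ca = 0.11894, O = 0.11894.
Al2O3 (M=101.961): mol = 0.24813; Al = 0.49626, O = 0.74439.
SiO2 (M=60.083): mol = 1.00761; Si = 1.00761, O = 2.01522.
ΣO = 3.00666; factor = 8/ΣO = 2.66076.
Al apfu = 0.49626 × 2.66076 = 1.320.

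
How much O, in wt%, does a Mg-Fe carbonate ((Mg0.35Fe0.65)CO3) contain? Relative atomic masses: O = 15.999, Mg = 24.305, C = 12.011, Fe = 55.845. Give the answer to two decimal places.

M((Mg0.35Fe0.65)CO3) = 104.814 g/mol.
O contributes 3 × 15.999 = 47.997 g per mole.
47.997/104.814 = 0.4579 → 45.79%.

45.79 wt%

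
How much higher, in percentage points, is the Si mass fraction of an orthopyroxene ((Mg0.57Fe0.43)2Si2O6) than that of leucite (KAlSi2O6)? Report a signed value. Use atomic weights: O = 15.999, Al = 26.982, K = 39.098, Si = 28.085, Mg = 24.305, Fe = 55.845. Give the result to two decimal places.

Si in (Mg0.57Fe0.43)2Si2O6: molar mass 227.898 g/mol; 2×28.085 = 56.170 g → 24.65 wt%.
Si in KAlSi2O6: molar mass 218.244 g/mol; 2×28.085 = 56.170 g → 25.74 wt%.
Difference = 24.65 − 25.74 = -1.09 percentage points.

-1.09 percentage points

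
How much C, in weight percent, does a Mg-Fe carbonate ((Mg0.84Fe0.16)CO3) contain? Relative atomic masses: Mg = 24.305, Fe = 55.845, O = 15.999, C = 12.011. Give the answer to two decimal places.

Molar mass of (Mg0.84Fe0.16)CO3: 0.84×24.305 + 0.16×55.845 + 1×12.011 + 3×15.999 = 89.359 g/mol.
Mass of C per formula unit: 1 × 12.011 = 12.011 g.
Weight fraction C = 12.011 / 89.359 = 0.1344.

13.44 weight percent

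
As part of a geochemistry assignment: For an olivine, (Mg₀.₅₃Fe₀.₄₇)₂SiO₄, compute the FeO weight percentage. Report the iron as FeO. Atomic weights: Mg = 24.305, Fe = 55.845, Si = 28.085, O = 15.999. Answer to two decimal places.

39.65 wt%

M((Mg₀.₅₃Fe₀.₄₇)₂SiO₄) = 170.339 g/mol; M(FeO) = 71.844 g/mol.
Moles FeO per formula unit = 0.94 Fe ÷ 1 = 0.9400.
FeO fraction = (0.9400 × 71.844) / 170.339 = 67.533/170.339 = 0.3965.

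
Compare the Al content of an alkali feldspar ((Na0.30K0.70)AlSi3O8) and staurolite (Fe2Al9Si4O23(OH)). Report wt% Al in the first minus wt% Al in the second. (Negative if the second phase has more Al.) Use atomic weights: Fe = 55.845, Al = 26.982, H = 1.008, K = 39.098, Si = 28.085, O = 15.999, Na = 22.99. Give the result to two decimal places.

-18.64 percentage points

Al in (Na0.30K0.70)AlSi3O8: molar mass 273.495 g/mol; 1×26.982 = 26.982 g → 9.87 wt%.
Al in Fe2Al9Si4O23(OH): molar mass 851.852 g/mol; 9×26.982 = 242.838 g → 28.51 wt%.
Difference = 9.87 − 28.51 = -18.64 percentage points.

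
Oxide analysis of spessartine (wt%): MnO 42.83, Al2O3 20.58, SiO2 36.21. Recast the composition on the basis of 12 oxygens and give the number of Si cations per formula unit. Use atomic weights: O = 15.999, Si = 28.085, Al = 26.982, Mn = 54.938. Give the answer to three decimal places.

2.995 Si apfu

42.83 wt% MnO ÷ 70.937 g/mol = 0.60378 mol, giving 0.60378 Mn and 0.60378 O.
20.58 wt% Al2O3 ÷ 101.961 g/mol = 0.20184 mol, giving 0.40368 Al and 0.60552 O.
36.21 wt% SiO2 ÷ 60.083 g/mol = 0.60267 mol, giving 0.60267 Si and 1.20534 O.
Oxygen sums to 2.41464; scaling by 12/2.41464 = 4.96968 puts the formula on 12 O.
Si: 0.60267 × 4.96968 = 2.995 atoms per formula unit.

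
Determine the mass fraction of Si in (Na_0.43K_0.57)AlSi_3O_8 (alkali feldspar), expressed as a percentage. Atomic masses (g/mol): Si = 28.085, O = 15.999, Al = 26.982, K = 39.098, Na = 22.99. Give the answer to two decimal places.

Molar mass of (Na_0.43K_0.57)AlSi_3O_8: 0.43*22.99 + 0.57*39.098 + 1*26.982 + 3*28.085 + 8*15.999 = 271.401 g/mol.
Mass of Si per formula unit: 3 × 28.085 = 84.255 g.
Weight fraction Si = 84.255 / 271.401 = 0.3104.

31.04 weight percent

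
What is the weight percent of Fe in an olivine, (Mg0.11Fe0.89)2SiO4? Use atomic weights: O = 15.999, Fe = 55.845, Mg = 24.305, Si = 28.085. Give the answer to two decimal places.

50.50 wt%

Formula mass = 0.22*24.305 + 1.78*55.845 + 1*28.085 + 4*15.999 = 196.832 g/mol, of which 99.404 g is Fe.
So Fe makes up 99.404/196.832 = 0.5050 of the mass, i.e. 50.50%.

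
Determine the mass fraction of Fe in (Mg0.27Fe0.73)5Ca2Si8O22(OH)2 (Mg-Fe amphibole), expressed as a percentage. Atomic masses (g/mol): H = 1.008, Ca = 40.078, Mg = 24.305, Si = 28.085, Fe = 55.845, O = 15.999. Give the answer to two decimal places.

M((Mg0.27Fe0.73)5Ca2Si8O22(OH)2) = 927.474 g/mol.
Fe contributes 3.65 × 55.845 = 203.834 g per mole.
203.834/927.474 = 0.2198 → 21.98%.

21.98 wt%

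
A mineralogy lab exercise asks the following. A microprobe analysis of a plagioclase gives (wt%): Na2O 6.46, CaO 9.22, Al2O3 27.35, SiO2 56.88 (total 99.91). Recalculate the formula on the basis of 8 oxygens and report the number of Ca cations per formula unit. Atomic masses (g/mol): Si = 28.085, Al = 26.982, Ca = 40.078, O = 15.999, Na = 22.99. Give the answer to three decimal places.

0.443 Ca apfu

6.46 wt% Na2O ÷ 61.979 g/mol = 0.10423 mol, giving 0.20846 Na and 0.10423 O.
9.22 wt% CaO ÷ 56.077 g/mol = 0.16442 mol, giving 0.16442 Ca and 0.16442 O.
27.35 wt% Al2O3 ÷ 101.961 g/mol = 0.26824 mol, giving 0.53648 Al and 0.80472 O.
56.88 wt% SiO2 ÷ 60.083 g/mol = 0.94669 mol, giving 0.94669 Si and 1.89338 O.
Oxygen sums to 2.96675; scaling by 8/2.96675 = 2.69655 puts the formula on 8 O.
Ca: 0.16442 × 2.69655 = 0.443 atoms per formula unit.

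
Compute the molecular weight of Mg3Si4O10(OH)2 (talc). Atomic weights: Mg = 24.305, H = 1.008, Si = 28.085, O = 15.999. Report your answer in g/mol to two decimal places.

Mg: 3 × 24.305 = 72.9150
Si: 4 × 28.085 = 112.3400
O: 12 × 15.999 = 191.9880
H: 2 × 1.008 = 2.0160
Summing the contributions gives the formula mass.

379.26 g/mol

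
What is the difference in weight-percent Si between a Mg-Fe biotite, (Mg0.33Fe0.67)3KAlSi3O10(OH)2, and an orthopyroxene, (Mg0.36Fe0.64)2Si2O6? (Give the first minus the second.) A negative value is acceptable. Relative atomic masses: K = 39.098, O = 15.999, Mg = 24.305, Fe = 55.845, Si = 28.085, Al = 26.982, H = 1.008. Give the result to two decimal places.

M((Mg0.33Fe0.67)3KAlSi3O10(OH)2) = 480.649 g/mol, so wt% Si = 84.255/480.649 × 100 = 17.53%.
M((Mg0.36Fe0.64)2Si2O6) = 241.145 g/mol, so wt% Si = 56.170/241.145 × 100 = 23.29%.
17.53 − 23.29 = -5.76 pp.

-5.76 percentage points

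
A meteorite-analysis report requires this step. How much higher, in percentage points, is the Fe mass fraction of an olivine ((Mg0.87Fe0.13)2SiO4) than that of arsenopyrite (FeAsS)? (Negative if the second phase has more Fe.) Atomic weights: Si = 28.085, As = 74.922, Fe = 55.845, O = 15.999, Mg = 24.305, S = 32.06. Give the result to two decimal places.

-24.55 percentage points

First mineral: 14.520 g Fe in 148.891 g formula = 9.75 wt% Fe.
Second mineral: 55.845 g Fe in 162.827 g formula = 34.30 wt% Fe.
9.75% − 34.30% gives a difference of -24.55 percentage points.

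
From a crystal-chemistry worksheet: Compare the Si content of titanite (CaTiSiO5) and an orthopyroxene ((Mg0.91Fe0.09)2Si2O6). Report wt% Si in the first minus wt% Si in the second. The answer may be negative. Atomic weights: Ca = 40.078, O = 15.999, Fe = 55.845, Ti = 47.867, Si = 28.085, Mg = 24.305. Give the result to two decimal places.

M(CaTiSiO5) = 196.025 g/mol, so wt% Si = 28.085/196.025 × 100 = 14.33%.
M((Mg0.91Fe0.09)2Si2O6) = 206.451 g/mol, so wt% Si = 56.170/206.451 × 100 = 27.21%.
14.33 − 27.21 = -12.88 pp.

-12.88 percentage points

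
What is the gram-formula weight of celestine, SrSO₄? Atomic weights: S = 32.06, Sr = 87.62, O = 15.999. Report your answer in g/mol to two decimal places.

183.68 g/mol

Sr: 1 × 87.62 = 87.6200
S: 1 × 32.06 = 32.0600
O: 4 × 15.999 = 63.9960
Summing the contributions gives the formula mass.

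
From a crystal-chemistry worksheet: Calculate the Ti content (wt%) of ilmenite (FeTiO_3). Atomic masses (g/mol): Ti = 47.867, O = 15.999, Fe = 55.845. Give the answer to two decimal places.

31.55 wt%

M(FeTiO_3) = 151.709 g/mol.
Ti contributes 1 × 47.867 = 47.867 g per mole.
47.867/151.709 = 0.3155 → 31.55%.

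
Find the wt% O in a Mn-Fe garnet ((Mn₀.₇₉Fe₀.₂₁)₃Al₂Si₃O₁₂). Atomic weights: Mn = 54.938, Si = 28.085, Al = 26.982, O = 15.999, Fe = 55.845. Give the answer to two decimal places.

38.74 mass %

Molar mass of (Mn₀.₇₉Fe₀.₂₁)₃Al₂Si₃O₁₂: 2.37·54.938 + 0.63·55.845 + 2·26.982 + 3·28.085 + 12·15.999 = 495.592 g/mol.
Mass of O per formula unit: 12 × 15.999 = 191.988 g.
Weight fraction O = 191.988 / 495.592 = 0.3874.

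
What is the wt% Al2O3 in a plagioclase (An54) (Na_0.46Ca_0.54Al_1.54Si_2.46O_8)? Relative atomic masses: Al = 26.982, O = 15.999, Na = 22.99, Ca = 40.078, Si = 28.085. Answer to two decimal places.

M(Na_0.46Ca_0.54Al_1.54Si_2.46O_8) = 270.851 g/mol; M(Al2O3) = 101.961 g/mol.
Moles Al2O3 per formula unit = 1.54 Al ÷ 2 = 0.7700.
Al2O3 fraction = (0.7700 × 101.961) / 270.851 = 78.510/270.851 = 0.2899.

28.99 wt%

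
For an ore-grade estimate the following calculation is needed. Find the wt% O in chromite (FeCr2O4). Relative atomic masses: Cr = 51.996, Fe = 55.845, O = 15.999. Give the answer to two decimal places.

Formula mass = 1·55.845 + 2·51.996 + 4·15.999 = 223.833 g/mol, of which 63.996 g is O.
So O makes up 63.996/223.833 = 0.2859 of the mass, i.e. 28.59%.

28.59 mass %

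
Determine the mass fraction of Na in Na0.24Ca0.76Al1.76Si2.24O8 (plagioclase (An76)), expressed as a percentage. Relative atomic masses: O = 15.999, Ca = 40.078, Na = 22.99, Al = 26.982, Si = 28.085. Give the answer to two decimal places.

2.01 mass %

Formula mass = 0.24×22.99 + 0.76×40.078 + 1.76×26.982 + 2.24×28.085 + 8×15.999 = 274.368 g/mol, of which 5.518 g is Na.
So Na makes up 5.518/274.368 = 0.0201 of the mass, i.e. 2.01%.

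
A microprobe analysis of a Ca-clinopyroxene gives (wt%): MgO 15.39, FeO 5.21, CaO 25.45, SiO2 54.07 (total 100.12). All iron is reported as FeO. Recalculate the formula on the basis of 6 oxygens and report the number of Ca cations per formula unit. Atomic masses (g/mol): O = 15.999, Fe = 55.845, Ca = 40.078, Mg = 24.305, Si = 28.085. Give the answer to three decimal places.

1.006 Ca apfu

MgO: 15.39/40.304 = 0.38185 mol → 0.38185 mol Mg, 0.38185 mol O.
FeO: 5.21/71.844 = 0.07252 mol → 0.07252 mol Fe, 0.07252 mol O.
CaO: 25.45/56.077 = 0.45384 mol → 0.45384 mol Ca, 0.45384 mol O.
SiO2: 54.07/60.083 = 0.89992 mol → 0.89992 mol Si, 1.79984 mol O.
Total oxygen = 2.70805 mol. Normalization factor = 6/2.70805 = 2.21562.
Ca per 6 O = 0.45384 × 2.21562 = 1.006.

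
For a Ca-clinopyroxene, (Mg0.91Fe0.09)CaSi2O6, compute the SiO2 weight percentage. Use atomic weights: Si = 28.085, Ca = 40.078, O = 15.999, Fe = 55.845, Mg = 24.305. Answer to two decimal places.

M((Mg0.91Fe0.09)CaSi2O6) = 219.386 g/mol; M(SiO2) = 60.083 g/mol.
Moles SiO2 per formula unit = 2 Si ÷ 1 = 2.0000.
SiO2 fraction = (2.0000 × 60.083) / 219.386 = 120.166/219.386 = 0.5477.

54.77 wt%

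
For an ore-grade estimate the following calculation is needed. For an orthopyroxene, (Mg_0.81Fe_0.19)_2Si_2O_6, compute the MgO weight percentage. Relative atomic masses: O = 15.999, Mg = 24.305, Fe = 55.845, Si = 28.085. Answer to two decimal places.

Molar mass of (Mg_0.81Fe_0.19)_2Si_2O_6 = 1.62*24.305 + 0.38*55.845 + 2*28.085 + 6*15.999 = 212.759 g/mol.
Each formula unit contains 1.62 Mg, equivalent to 1.62/1 = 1.6200 mol MgO.
M(MgO) = 1×24.305 + 1×15.999 = 40.304 g/mol.
Mass of MgO per formula unit = 1.6200 × 40.304 = 65.292 g.
MgO wt% = 65.292 / 212.759 × 100 = 30.69%.

30.69 wt%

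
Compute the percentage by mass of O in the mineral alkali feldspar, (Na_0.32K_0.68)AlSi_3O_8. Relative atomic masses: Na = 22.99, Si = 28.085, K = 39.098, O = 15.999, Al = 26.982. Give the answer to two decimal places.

46.85 mass %

M((Na_0.32K_0.68)AlSi_3O_8) = 273.172 g/mol.
O contributes 8 × 15.999 = 127.992 g per mole.
127.992/273.172 = 0.4685 → 46.85%.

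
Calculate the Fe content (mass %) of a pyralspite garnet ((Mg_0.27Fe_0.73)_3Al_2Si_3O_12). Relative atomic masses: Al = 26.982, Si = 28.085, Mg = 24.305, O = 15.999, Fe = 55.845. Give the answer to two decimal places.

M((Mg_0.27Fe_0.73)_3Al_2Si_3O_12) = 472.195 g/mol.
Fe contributes 2.19 × 55.845 = 122.301 g per mole.
122.301/472.195 = 0.2590 → 25.90%.

25.90 mass %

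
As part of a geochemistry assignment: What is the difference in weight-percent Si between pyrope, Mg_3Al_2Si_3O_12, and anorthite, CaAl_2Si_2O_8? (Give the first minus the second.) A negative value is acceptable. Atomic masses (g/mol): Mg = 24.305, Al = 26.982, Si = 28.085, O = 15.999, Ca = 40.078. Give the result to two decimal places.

0.71 percentage points

First mineral: 84.255 g Si in 403.122 g formula = 20.90 wt% Si.
Second mineral: 56.170 g Si in 278.204 g formula = 20.19 wt% Si.
20.90% − 20.19% gives a difference of 0.71 percentage points.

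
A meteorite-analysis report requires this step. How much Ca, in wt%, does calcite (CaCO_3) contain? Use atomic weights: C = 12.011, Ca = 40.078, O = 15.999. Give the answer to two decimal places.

40.04 wt%

M(CaCO_3) = 100.086 g/mol.
Ca contributes 1 × 40.078 = 40.078 g per mole.
40.078/100.086 = 0.4004 → 40.04%.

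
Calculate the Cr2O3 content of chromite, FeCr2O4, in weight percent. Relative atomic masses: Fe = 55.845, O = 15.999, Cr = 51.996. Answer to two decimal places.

M(FeCr2O4) = 223.833 g/mol; M(Cr2O3) = 151.989 g/mol.
Moles Cr2O3 per formula unit = 2 Cr ÷ 2 = 1.0000.
Cr2O3 fraction = (1.0000 × 151.989) / 223.833 = 151.989/223.833 = 0.6790.

67.90 wt%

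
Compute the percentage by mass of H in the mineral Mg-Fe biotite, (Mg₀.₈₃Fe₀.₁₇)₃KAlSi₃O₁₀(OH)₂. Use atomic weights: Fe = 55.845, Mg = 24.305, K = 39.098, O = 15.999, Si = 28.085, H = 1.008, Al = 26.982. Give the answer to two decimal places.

Formula mass = 2.49·24.305 + 0.51·55.845 + 1·39.098 + 1·26.982 + 3·28.085 + 12·15.999 + 2·1.008 = 433.339 g/mol, of which 2.016 g is H.
So H makes up 2.016/433.339 = 0.0047 of the mass, i.e. 0.47%.

0.47 weight percent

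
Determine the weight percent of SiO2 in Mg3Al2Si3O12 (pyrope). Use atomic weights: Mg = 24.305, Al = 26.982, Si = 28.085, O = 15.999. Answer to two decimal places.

Formula mass = 403.122 g/mol.
3 Si → 3.0000 mol SiO2 per formula unit; M(SiO2) = 60.083, so SiO2 mass = 180.249 g.
180.249/403.122 × 100 = 44.71 wt%.

44.71 wt%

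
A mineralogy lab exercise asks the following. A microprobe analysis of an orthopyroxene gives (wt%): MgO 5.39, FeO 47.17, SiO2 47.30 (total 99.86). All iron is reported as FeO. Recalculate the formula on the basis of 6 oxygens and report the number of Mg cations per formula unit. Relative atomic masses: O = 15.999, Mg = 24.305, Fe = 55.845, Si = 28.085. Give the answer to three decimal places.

MgO (M=40.304): mol = 0.13373; Mg = 0.13373, O = 0.13373.
FeO (M=71.844): mol = 0.65656; Fe = 0.65656, O = 0.65656.
SiO2 (M=60.083): mol = 0.78724; Si = 0.78724, O = 1.57448.
ΣO = 2.36477; factor = 6/ΣO = 2.53724.
Mg apfu = 0.13373 × 2.53724 = 0.339.

0.339 Mg apfu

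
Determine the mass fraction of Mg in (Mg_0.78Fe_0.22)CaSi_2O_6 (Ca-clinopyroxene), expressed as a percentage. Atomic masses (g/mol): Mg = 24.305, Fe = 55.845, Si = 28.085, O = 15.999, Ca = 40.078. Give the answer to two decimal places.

M((Mg_0.78Fe_0.22)CaSi_2O_6) = 223.486 g/mol.
Mg contributes 0.78 × 24.305 = 18.958 g per mole.
18.958/223.486 = 0.0848 → 8.48%.

8.48 mass %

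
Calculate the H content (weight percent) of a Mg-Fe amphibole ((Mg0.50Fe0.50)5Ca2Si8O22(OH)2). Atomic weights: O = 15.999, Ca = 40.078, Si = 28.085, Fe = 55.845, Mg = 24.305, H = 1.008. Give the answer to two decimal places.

M((Mg0.50Fe0.50)5Ca2Si8O22(OH)2) = 891.203 g/mol.
H contributes 2 × 1.008 = 2.016 g per mole.
2.016/891.203 = 0.0023 → 0.23%.

0.23 weight percent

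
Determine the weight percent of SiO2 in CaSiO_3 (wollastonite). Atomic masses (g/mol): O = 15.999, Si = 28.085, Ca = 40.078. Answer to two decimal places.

Formula mass = 116.160 g/mol.
1 Si → 1.0000 mol SiO2 per formula unit; M(SiO2) = 60.083, so SiO2 mass = 60.083 g.
60.083/116.160 × 100 = 51.72 wt%.

51.72 wt%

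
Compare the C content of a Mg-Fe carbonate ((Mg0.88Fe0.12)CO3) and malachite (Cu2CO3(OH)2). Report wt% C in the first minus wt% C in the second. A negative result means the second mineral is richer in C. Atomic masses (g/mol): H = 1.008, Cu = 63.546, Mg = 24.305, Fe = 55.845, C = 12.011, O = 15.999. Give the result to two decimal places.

8.20 percentage points

M((Mg0.88Fe0.12)CO3) = 88.098 g/mol, so wt% C = 12.011/88.098 × 100 = 13.63%.
M(Cu2CO3(OH)2) = 221.114 g/mol, so wt% C = 12.011/221.114 × 100 = 5.43%.
13.63 − 5.43 = 8.20 pp.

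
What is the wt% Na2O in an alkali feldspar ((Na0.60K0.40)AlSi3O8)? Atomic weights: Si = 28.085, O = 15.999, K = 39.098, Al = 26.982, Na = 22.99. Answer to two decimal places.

Molar mass of (Na0.60K0.40)AlSi3O8 = 0.60*22.99 + 0.40*39.098 + 1*26.982 + 3*28.085 + 8*15.999 = 268.662 g/mol.
Each formula unit contains 0.60 Na, equivalent to 0.60/2 = 0.3000 mol Na2O.
M(Na2O) = 2×22.99 + 1×15.999 = 61.979 g/mol.
Mass of Na2O per formula unit = 0.3000 × 61.979 = 18.594 g.
Na2O wt% = 18.594 / 268.662 × 100 = 6.92%.

6.92 wt%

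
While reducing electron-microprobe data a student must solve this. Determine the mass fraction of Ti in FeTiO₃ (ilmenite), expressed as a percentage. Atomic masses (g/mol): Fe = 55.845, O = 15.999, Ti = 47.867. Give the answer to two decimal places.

31.55 mass %

M(FeTiO₃) = 151.709 g/mol.
Ti contributes 1 × 47.867 = 47.867 g per mole.
47.867/151.709 = 0.3155 → 31.55%.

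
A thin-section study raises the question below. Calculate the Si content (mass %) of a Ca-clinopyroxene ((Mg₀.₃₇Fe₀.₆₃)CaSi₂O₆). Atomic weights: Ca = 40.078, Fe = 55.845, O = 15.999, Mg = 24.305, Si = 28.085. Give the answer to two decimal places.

23.76 mass %

Molar mass of (Mg₀.₃₇Fe₀.₆₃)CaSi₂O₆: 0.37*24.305 + 0.63*55.845 + 1*40.078 + 2*28.085 + 6*15.999 = 236.417 g/mol.
Mass of Si per formula unit: 2 × 28.085 = 56.170 g.
Weight fraction Si = 56.170 / 236.417 = 0.2376.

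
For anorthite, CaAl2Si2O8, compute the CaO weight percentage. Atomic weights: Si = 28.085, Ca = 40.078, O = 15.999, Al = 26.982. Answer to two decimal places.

Formula mass = 278.204 g/mol.
1 Ca → 1.0000 mol CaO per formula unit; M(CaO) = 56.077, so CaO mass = 56.077 g.
56.077/278.204 × 100 = 20.16 wt%.

20.16 wt%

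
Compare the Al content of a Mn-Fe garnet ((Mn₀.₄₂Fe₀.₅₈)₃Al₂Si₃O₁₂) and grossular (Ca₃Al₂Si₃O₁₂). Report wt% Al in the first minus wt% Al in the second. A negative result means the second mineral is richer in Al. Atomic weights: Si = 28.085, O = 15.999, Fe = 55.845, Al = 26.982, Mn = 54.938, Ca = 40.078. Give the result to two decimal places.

-1.11 percentage points

M((Mn₀.₄₂Fe₀.₅₈)₃Al₂Si₃O₁₂) = 496.599 g/mol, so wt% Al = 53.964/496.599 × 100 = 10.87%.
M(Ca₃Al₂Si₃O₁₂) = 450.441 g/mol, so wt% Al = 53.964/450.441 × 100 = 11.98%.
10.87 − 11.98 = -1.11 pp.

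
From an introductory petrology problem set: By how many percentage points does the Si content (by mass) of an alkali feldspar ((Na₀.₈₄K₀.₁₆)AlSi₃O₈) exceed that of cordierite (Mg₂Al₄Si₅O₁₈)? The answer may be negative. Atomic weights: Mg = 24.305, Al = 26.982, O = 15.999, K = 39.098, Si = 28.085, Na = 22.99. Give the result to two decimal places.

7.81 percentage points

First mineral: 84.255 g Si in 264.796 g formula = 31.82 wt% Si.
Second mineral: 140.425 g Si in 584.945 g formula = 24.01 wt% Si.
31.82% − 24.01% gives a difference of 7.81 percentage points.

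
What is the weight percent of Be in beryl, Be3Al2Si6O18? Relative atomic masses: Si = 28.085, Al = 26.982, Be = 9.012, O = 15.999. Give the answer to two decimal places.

Formula mass = 3·9.012 + 2·26.982 + 6·28.085 + 18·15.999 = 537.492 g/mol, of which 27.036 g is Be.
So Be makes up 27.036/537.492 = 0.0503 of the mass, i.e. 5.03%.

5.03 weight percent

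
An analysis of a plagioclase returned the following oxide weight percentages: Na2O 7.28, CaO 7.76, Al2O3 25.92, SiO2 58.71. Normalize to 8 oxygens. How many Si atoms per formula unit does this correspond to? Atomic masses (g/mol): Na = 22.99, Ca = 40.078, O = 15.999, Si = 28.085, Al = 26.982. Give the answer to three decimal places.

2.630 Si apfu

Na2O (M=61.979): mol = 0.11746; Na = 0.23492, O = 0.11746.
CaO (M=56.077): mol = 0.13838; Ca = 0.13838, O = 0.13838.
Al2O3 (M=101.961): mol = 0.25421; Al = 0.50842, O = 0.76263.
SiO2 (M=60.083): mol = 0.97715; Si = 0.97715, O = 1.95430.
ΣO = 2.97277; factor = 8/ΣO = 2.69109.
Si apfu = 0.97715 × 2.69109 = 2.630.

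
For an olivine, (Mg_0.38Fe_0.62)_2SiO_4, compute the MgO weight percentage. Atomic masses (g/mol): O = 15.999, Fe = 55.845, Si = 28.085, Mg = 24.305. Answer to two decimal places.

Molar mass of (Mg_0.38Fe_0.62)_2SiO_4 = 0.76×24.305 + 1.24×55.845 + 1×28.085 + 4×15.999 = 179.801 g/mol.
Each formula unit contains 0.76 Mg, equivalent to 0.76/1 = 0.7600 mol MgO.
M(MgO) = 1×24.305 + 1×15.999 = 40.304 g/mol.
Mass of MgO per formula unit = 0.7600 × 40.304 = 30.631 g.
MgO wt% = 30.631 / 179.801 × 100 = 17.04%.

17.04 wt%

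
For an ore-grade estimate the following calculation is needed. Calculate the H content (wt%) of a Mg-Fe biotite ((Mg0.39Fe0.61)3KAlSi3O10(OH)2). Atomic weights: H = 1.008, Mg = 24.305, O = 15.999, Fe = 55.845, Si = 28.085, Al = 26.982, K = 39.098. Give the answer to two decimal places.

Formula mass = 1.17×24.305 + 1.83×55.845 + 1×39.098 + 1×26.982 + 3×28.085 + 12×15.999 + 2×1.008 = 474.972 g/mol, of which 2.016 g is H.
So H makes up 2.016/474.972 = 0.0042 of the mass, i.e. 0.42%.

0.42 wt%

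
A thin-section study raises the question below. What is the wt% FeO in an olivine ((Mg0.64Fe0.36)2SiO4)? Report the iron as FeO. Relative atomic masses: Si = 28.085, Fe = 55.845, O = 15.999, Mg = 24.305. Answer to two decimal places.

31.66 wt%

M((Mg0.64Fe0.36)2SiO4) = 163.400 g/mol; M(FeO) = 71.844 g/mol.
Moles FeO per formula unit = 0.72 Fe ÷ 1 = 0.7200.
FeO fraction = (0.7200 × 71.844) / 163.400 = 51.728/163.400 = 0.3166.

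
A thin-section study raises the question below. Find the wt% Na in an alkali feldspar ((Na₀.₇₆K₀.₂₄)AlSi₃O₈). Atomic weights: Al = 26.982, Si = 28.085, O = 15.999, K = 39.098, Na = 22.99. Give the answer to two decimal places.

Formula mass = 0.76·22.99 + 0.24·39.098 + 1·26.982 + 3·28.085 + 8·15.999 = 266.085 g/mol, of which 17.472 g is Na.
So Na makes up 17.472/266.085 = 0.0657 of the mass, i.e. 6.57%.

6.57 weight percent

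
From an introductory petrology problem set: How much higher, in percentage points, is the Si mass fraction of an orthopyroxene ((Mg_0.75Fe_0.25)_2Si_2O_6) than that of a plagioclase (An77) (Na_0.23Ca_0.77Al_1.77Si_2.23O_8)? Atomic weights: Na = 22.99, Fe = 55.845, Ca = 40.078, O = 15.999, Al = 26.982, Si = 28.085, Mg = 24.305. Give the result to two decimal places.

3.13 percentage points

M((Mg_0.75Fe_0.25)_2Si_2O_6) = 216.544 g/mol, so wt% Si = 56.170/216.544 × 100 = 25.94%.
M(Na_0.23Ca_0.77Al_1.77Si_2.23O_8) = 274.527 g/mol, so wt% Si = 62.630/274.527 × 100 = 22.81%.
25.94 − 22.81 = 3.13 pp.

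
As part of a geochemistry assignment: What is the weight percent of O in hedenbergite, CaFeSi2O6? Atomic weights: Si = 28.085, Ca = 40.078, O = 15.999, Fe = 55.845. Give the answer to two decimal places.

38.69 wt%

Molar mass of CaFeSi2O6: 1×40.078 + 1×55.845 + 2×28.085 + 6×15.999 = 248.087 g/mol.
Mass of O per formula unit: 6 × 15.999 = 95.994 g.
Weight fraction O = 95.994 / 248.087 = 0.3869.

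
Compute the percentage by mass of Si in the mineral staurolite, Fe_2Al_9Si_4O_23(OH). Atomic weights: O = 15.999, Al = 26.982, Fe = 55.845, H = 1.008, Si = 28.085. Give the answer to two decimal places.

13.19 wt%

M(Fe_2Al_9Si_4O_23(OH)) = 851.852 g/mol.
Si contributes 4 × 28.085 = 112.340 g per mole.
112.340/851.852 = 0.1319 → 13.19%.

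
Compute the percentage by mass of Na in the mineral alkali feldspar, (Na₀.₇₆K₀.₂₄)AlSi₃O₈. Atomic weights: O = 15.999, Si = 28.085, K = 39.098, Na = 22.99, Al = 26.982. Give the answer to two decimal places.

6.57 wt%

M((Na₀.₇₆K₀.₂₄)AlSi₃O₈) = 266.085 g/mol.
Na contributes 0.76 × 22.99 = 17.472 g per mole.
17.472/266.085 = 0.0657 → 6.57%.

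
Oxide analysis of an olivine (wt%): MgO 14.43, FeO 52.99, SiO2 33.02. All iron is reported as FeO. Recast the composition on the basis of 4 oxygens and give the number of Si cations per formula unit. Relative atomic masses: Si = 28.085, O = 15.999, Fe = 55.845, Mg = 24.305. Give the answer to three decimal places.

14.43 wt% MgO ÷ 40.304 g/mol = 0.35803 mol, giving 0.35803 Mg and 0.35803 O.
52.99 wt% FeO ÷ 71.844 g/mol = 0.73757 mol, giving 0.73757 Fe and 0.73757 O.
33.02 wt% SiO2 ÷ 60.083 g/mol = 0.54957 mol, giving 0.54957 Si and 1.09914 O.
Oxygen sums to 2.19474; scaling by 4/2.19474 = 1.82254 puts the formula on 4 O.
Si: 0.54957 × 1.82254 = 1.002 atoms per formula unit.

1.002 Si apfu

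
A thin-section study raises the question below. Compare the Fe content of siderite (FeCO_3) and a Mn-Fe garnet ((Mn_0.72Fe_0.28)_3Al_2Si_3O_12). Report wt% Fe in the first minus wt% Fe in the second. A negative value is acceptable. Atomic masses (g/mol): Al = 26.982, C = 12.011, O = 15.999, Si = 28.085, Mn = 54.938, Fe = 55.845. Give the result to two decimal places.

38.74 percentage points

M(FeCO_3) = 115.853 g/mol, so wt% Fe = 55.845/115.853 × 100 = 48.20%.
M((Mn_0.72Fe_0.28)_3Al_2Si_3O_12) = 495.783 g/mol, so wt% Fe = 46.910/495.783 × 100 = 9.46%.
48.20 − 9.46 = 38.74 pp.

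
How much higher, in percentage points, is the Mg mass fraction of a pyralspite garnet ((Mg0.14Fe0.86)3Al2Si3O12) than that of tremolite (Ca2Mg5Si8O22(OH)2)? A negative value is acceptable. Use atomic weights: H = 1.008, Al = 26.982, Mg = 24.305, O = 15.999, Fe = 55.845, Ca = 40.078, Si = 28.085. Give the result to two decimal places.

-12.85 percentage points

Mg in (Mg0.14Fe0.86)3Al2Si3O12: molar mass 484.495 g/mol; 0.42×24.305 = 10.208 g → 2.11 wt%.
Mg in Ca2Mg5Si8O22(OH)2: molar mass 812.353 g/mol; 5×24.305 = 121.525 g → 14.96 wt%.
Difference = 2.11 − 14.96 = -12.85 percentage points.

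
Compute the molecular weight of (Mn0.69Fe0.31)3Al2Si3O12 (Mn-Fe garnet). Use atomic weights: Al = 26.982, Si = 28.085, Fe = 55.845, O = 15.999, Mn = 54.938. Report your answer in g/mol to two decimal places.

The formula mass is the sum 2.07*54.938 + 0.93*55.845 + 2*26.982 + 3*28.085 + 12*15.999.

495.86 g/mol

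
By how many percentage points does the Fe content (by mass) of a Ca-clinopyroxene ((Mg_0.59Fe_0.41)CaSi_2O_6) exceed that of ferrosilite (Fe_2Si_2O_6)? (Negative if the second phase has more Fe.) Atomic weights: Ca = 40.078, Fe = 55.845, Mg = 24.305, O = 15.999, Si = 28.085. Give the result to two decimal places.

-32.35 percentage points

M((Mg_0.59Fe_0.41)CaSi_2O_6) = 229.478 g/mol, so wt% Fe = 22.896/229.478 × 100 = 9.98%.
M(Fe_2Si_2O_6) = 263.854 g/mol, so wt% Fe = 111.690/263.854 × 100 = 42.33%.
9.98 − 42.33 = -32.35 pp.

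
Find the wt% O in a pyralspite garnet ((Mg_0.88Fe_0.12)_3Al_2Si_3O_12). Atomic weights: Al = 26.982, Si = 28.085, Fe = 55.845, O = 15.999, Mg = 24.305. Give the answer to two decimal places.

46.32 weight percent

M((Mg_0.88Fe_0.12)_3Al_2Si_3O_12) = 414.476 g/mol.
O contributes 12 × 15.999 = 191.988 g per mole.
191.988/414.476 = 0.4632 → 46.32%.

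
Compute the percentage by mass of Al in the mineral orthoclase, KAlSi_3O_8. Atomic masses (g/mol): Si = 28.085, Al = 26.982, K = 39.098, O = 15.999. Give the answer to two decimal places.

9.69 wt%

Molar mass of KAlSi_3O_8: 1·39.098 + 1·26.982 + 3·28.085 + 8·15.999 = 278.327 g/mol.
Mass of Al per formula unit: 1 × 26.982 = 26.982 g.
Weight fraction Al = 26.982 / 278.327 = 0.0969.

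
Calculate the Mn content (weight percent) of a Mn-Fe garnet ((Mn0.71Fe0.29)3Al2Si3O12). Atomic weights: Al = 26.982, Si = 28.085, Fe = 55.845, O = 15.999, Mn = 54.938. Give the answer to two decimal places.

Molar mass of (Mn0.71Fe0.29)3Al2Si3O12: 2.13×54.938 + 0.87×55.845 + 2×26.982 + 3×28.085 + 12×15.999 = 495.810 g/mol.
Mass of Mn per formula unit: 2.13 × 54.938 = 117.018 g.
Weight fraction Mn = 117.018 / 495.810 = 0.2360.

23.60 weight percent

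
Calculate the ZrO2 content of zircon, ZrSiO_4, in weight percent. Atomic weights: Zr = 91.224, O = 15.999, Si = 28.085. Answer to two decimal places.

67.22 wt%

Formula mass = 183.305 g/mol.
1 Zr → 1.0000 mol ZrO2 per formula unit; M(ZrO2) = 123.222, so ZrO2 mass = 123.222 g.
123.222/183.305 × 100 = 67.22 wt%.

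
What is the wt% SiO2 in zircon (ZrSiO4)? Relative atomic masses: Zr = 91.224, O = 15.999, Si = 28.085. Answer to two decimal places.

32.78 wt%

Formula mass = 183.305 g/mol.
1 Si → 1.0000 mol SiO2 per formula unit; M(SiO2) = 60.083, so SiO2 mass = 60.083 g.
60.083/183.305 × 100 = 32.78 wt%.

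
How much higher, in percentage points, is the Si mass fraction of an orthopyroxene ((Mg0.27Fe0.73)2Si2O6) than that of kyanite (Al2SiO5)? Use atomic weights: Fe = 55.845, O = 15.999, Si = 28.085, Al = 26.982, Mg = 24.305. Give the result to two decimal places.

First mineral: 56.170 g Si in 246.822 g formula = 22.76 wt% Si.
Second mineral: 28.085 g Si in 162.044 g formula = 17.33 wt% Si.
22.76% − 17.33% gives a difference of 5.43 percentage points.

5.43 percentage points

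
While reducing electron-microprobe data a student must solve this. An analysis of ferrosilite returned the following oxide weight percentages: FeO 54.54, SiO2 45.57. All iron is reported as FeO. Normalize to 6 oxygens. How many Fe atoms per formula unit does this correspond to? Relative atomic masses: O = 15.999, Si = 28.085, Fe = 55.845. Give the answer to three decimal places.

FeO: 54.54/71.844 = 0.75914 mol → 0.75914 mol Fe, 0.75914 mol O.
SiO2: 45.57/60.083 = 0.75845 mol → 0.75845 mol Si, 1.51690 mol O.
Total oxygen = 2.27604 mol. Normalization factor = 6/2.27604 = 2.63616.
Fe per 6 O = 0.75914 × 2.63616 = 2.001.

2.001 Fe apfu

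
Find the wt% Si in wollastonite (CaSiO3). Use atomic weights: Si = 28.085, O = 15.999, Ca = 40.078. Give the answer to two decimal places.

Formula mass = 1*40.078 + 1*28.085 + 3*15.999 = 116.160 g/mol, of which 28.085 g is Si.
So Si makes up 28.085/116.160 = 0.2418 of the mass, i.e. 24.18%.

24.18 wt%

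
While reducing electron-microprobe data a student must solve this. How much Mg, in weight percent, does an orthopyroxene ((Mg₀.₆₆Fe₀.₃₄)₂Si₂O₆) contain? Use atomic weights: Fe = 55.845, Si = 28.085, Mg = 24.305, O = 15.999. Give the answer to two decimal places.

Molar mass of (Mg₀.₆₆Fe₀.₃₄)₂Si₂O₆: 1.32*24.305 + 0.68*55.845 + 2*28.085 + 6*15.999 = 222.221 g/mol.
Mass of Mg per formula unit: 1.32 × 24.305 = 32.083 g.
Weight fraction Mg = 32.083 / 222.221 = 0.1444.

14.44 weight percent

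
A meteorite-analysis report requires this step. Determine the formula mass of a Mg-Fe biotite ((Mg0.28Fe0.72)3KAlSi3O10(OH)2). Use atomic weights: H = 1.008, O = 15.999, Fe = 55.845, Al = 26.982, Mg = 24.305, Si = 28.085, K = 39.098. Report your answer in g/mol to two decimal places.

Mg: 0.84 × 24.305 = 20.4162
Fe: 2.16 × 55.845 = 120.6252
K: 1 × 39.098 = 39.0980
Al: 1 × 26.982 = 26.9820
Si: 3 × 28.085 = 84.2550
O: 12 × 15.999 = 191.9880
H: 2 × 1.008 = 2.0160
Summing the contributions gives the formula mass.

485.38 g/mol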